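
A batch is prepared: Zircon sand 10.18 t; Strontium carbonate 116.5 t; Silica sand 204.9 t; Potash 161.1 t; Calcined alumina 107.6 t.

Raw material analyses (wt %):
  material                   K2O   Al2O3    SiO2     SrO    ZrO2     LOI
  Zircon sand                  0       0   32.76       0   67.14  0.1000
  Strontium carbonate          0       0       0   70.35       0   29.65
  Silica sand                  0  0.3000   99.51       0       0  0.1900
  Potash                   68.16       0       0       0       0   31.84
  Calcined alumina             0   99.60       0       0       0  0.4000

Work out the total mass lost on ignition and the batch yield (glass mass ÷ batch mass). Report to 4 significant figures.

LOI loss = 86.67 t; glass = 513.6 t; yield = 85.56%

The intermediate values are displayed rounded to 4 significant figures. All internal work maintains full precision from start to finish; a single rounding completes each reported figure — all derived quantities are re-derived starting from the weights at 513.6 t of glass at full float precision (five oxide percentages, LOI, net glass mass, yield, totals) as given in either problem or answer.
Per-material ignition loss:
  Zircon sand: 10.18 × 0.001000 = 0.01018 t
  Strontium carbonate: 116.5 × 0.2965 = 34.54 t
  Silica sand: 204.9 × 0.001900 = 0.3893 t
  Potash: 161.1 × 0.3184 = 51.29 t
  Calcined alumina: 107.6 × 0.004000 = 0.4304 t
Total LOI = 86.67 t
Glass = batch − LOI = 600.3 − 86.67 = 513.6 t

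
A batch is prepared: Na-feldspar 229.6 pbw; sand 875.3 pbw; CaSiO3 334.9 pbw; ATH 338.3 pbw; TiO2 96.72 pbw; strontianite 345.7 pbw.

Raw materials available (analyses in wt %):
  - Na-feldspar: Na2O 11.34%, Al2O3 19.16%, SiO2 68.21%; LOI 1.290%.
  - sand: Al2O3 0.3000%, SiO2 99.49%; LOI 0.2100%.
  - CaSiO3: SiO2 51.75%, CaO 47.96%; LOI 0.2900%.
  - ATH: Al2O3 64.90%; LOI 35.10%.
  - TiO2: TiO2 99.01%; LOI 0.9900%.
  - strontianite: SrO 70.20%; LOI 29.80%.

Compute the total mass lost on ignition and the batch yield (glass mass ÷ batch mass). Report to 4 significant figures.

LOI loss = 228.5 pbw; glass = 1992 pbw; yield = 89.71%

The intermediate values are shown, with 4-significant-digit rounding, between the steps. Full precision is held through the solve; each reported value takes exactly one rounding; the derived quantities, which include the totals, ignition loss, the six compositions, net glass mass, the yield, are re-derived in full float precision, as given in the question or the answer, from the batch weights on 1992 pbw of glass.
Ignition loss by material:
  Na-feldspar: 229.6 × 0.01290 = 2.962 pbw
  sand: 875.3 × 0.002100 = 1.838 pbw
  CaSiO3: 334.9 × 0.002900 = 0.9712 pbw
  ATH: 338.3 × 0.3510 = 118.7 pbw
  TiO2: 96.72 × 0.009900 = 0.9575 pbw
  strontianite: 345.7 × 0.2980 = 103.0 pbw
Total LOI = 228.5 pbw
Glass = batch − LOI = 2221 − 228.5 = 1992 pbw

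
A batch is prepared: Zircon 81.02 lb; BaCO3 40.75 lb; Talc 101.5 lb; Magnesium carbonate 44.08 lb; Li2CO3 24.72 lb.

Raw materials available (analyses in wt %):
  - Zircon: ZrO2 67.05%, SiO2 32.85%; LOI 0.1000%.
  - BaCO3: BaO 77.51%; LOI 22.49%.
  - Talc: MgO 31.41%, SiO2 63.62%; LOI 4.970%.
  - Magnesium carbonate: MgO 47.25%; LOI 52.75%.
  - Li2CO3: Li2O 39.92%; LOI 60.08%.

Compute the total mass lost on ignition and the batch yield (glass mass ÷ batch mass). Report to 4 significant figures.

LOI loss = 52.39 lb; glass = 239.7 lb; yield = 82.06%

Mid-chain values are rounded to 4 significant digits when quoted — full precision is kept through every step — every reported figure is rounded a single time — derived quantities are re-derived at full float precision (glass mass, the yield, totals, ignition loss, five oxide percentages) starting from the weights on 239.7 lb of glass, as they appear in the problem or answer text.
Per-material ignition loss:
  Zircon: 81.02 × 0.001000 = 0.08102 lb
  BaCO3: 40.75 × 0.2249 = 9.165 lb
  Talc: 101.5 × 0.04970 = 5.045 lb
  Magnesium carbonate: 44.08 × 0.5275 = 23.25 lb
  Li2CO3: 24.72 × 0.6008 = 14.85 lb
Total LOI = 52.39 lb
Glass = batch − LOI = 292.1 − 52.39 = 239.7 lb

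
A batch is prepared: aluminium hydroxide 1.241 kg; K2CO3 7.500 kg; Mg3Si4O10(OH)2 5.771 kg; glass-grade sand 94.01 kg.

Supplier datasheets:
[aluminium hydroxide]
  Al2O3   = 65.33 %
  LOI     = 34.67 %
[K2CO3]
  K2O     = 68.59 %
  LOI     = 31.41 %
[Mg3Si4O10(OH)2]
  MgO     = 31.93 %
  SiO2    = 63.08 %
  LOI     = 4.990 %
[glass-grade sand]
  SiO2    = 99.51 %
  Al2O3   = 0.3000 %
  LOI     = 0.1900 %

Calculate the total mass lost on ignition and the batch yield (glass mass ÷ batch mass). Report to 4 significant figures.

LOI loss = 3.253 kg; glass = 105.3 kg; yield = 97.00%

Values along the way are displayed rounded off to 4 significant digits across the worked steps. Every computation holds exact precision at every stage — every reported number is rounded a single time; the derived quantities are carried at exact precision (the four compositions, LOI, net glass mass, the totals, the yield) from the batch weights on 105.3 kg of glass exactly as shown in the problem or the answer.
Material-by-material LOI:
  aluminium hydroxide: 1.241 × 0.3467 = 0.4303 kg
  K2CO3: 7.500 × 0.3141 = 2.356 kg
  Mg3Si4O10(OH)2: 5.771 × 0.04990 = 0.2880 kg
  glass-grade sand: 94.01 × 0.001900 = 0.1786 kg
Total LOI = 3.253 kg
Glass = batch − LOI = 108.5 − 3.253 = 105.3 kg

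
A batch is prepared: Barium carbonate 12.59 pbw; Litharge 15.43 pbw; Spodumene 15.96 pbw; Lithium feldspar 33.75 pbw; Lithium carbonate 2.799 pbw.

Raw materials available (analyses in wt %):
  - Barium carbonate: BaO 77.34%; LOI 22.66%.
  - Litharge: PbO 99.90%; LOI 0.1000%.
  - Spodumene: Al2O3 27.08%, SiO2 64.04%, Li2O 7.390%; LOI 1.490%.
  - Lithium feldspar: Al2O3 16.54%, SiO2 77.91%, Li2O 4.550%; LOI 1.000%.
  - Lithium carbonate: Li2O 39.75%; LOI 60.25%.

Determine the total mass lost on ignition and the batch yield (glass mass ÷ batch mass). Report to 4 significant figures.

LOI loss = 5.130 pbw; glass = 75.40 pbw; yield = 93.63%

All arithmetic runs at full float precision all the way through; values along the way appear rounded off to 4 significant figures on the page; exactly one rounding is applied to every reported result; derived quantities (the totals, net glass mass, the five compositions, yield, LOI) are carried in full precision starting from the weights per 75.40 pbw of glass, as written in the problem or answer text.
LOI of each material in turn:
  Barium carbonate: 12.59 × 0.2266 = 2.853 pbw
  Litharge: 15.43 × 0.001000 = 0.01543 pbw
  Spodumene: 15.96 × 0.01490 = 0.2378 pbw
  Lithium feldspar: 33.75 × 0.01000 = 0.3375 pbw
  Lithium carbonate: 2.799 × 0.6025 = 1.686 pbw
Total LOI = 5.130 pbw
Glass = batch − LOI = 80.53 − 5.130 = 75.40 pbw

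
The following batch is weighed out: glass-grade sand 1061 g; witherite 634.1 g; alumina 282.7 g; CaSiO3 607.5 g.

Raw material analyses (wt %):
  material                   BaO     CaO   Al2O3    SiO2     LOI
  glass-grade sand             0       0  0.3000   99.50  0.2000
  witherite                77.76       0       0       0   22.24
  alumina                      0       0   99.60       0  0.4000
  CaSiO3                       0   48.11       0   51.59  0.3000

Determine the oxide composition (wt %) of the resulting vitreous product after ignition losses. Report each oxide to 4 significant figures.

Values along the way appear, with 4-significant-digit rounding, as written — the working math runs at exact precision through the solve — every reported figure includes exactly one rounding. All derived quantities, which include four oxide percentages, ignition loss, totals, glass mass, the yield, are computed in full float precision, precisely as stated by the problem or answer text, using the weight values per 2439 g of glass.
Mass of each oxide from the mix:
  BaO: 634.1·0.7776 = 493.1 g
  CaO: 607.5·0.4811 = 292.3 g
  Al2O3: 1061·0.003000 + 282.7·0.9960 = 284.8 g
  SiO2: 1061·0.9950 + 607.5·0.5159 = 1369 g
LOI: 1061·0.002000 + 634.1·0.2224 + 282.7·0.004000 + 607.5·0.003000 = 146.1 g
Glass mass = batch − LOI = 2585 − 146.1 = 2439 g (matching Σ of the oxides)
oxide / glass × 100 gives the wt %

Glass mass = 2439 g (batch 2585 − LOI 146.1).
Composition: BaO 20.21%, CaO 11.98%, Al2O3 11.67%, SiO2 56.13%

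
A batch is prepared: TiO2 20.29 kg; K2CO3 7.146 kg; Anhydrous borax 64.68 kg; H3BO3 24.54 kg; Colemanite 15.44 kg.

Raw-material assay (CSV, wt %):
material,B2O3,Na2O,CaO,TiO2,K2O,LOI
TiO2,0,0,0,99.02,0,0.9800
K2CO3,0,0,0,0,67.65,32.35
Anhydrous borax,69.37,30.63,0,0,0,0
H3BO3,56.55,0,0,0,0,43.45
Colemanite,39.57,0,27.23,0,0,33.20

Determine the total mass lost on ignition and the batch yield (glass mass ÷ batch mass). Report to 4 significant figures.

In-progress results are shown, with 4-significant-figure rounding, in the printout. All arithmetic keeps exact precision throughout — every reported number is rounded a single time. Derived quantities, which include net glass mass, LOI, the totals, the yield, five oxide percentages, are carried at full float precision, as quoted within the question or the answer, starting from the weights for 113.8 kg of glass.
LOI of each material in turn:
  TiO2: 20.29 × 0.009800 = 0.1988 kg
  K2CO3: 7.146 × 0.3235 = 2.312 kg
  Anhydrous borax: 64.68 × 0 = 0 kg
  H3BO3: 24.54 × 0.4345 = 10.66 kg
  Colemanite: 15.44 × 0.3320 = 5.126 kg
Total LOI = 18.30 kg
Glass = batch − LOI = 132.1 − 18.30 = 113.8 kg

LOI loss = 18.30 kg; glass = 113.8 kg; yield = 86.15%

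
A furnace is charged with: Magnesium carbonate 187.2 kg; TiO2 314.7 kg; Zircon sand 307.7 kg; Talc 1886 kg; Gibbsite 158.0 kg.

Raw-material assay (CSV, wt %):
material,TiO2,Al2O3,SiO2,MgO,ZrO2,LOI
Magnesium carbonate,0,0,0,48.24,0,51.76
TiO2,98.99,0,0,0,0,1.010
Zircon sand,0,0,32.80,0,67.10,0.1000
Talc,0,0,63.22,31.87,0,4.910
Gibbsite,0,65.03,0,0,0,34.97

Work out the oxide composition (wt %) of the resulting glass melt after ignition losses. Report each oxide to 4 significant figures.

Glass mass = 2605 kg (batch 2854 − LOI 248.2).
Composition: TiO2 11.96%, Al2O3 3.944%, SiO2 49.64%, MgO 26.54%, ZrO2 7.925%

Values along the way appear, with 4-significant-figure rounding, in the printout. Each numeric step keeps full float precision from first step to last; every reported figure sees exactly one rounding — derived quantities, which include yield, five oxide percentages, the totals, net glass mass, ignition loss, are re-derived in full precision, as given in problem or answer, from the weighed amounts at 2605 kg of glass.
Delivered oxide masses:
  TiO2: 314.7·0.9899 = 311.5 kg
  Al2O3: 158.0·0.6503 = 102.7 kg
  SiO2: 307.7·0.3280 + 1886·0.6322 = 1293 kg
  MgO: 187.2·0.4824 + 1886·0.3187 = 691.4 kg
  ZrO2: 307.7·0.6710 = 206.5 kg
LOI: 187.2·0.5176 + 314.7·0.01010 + 307.7·0.001000 + 1886·0.04910 + 158.0·0.3497 = 248.2 kg
Resulting glass, batch − LOI: 2854 − 248.2 = 2605 kg (= the summed oxide contributions)
each wt % is 100 × oxide ÷ glass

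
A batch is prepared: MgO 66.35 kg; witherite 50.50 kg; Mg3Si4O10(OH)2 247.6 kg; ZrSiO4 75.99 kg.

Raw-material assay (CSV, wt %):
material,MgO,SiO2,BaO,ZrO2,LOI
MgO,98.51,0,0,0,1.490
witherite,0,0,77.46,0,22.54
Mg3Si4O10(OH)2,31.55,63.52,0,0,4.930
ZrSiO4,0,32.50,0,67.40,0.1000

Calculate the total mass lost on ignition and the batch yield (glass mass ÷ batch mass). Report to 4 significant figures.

All arithmetic holds full float precision at every stage. Working values are printed with 4-significant-digit rounding across the worked steps. A single rounding completes every reported result. The derived quantities (the totals, yield, four oxide percentages, glass mass, ignition loss) are re-derived in full float precision using the weight values per 415.8 kg of glass, as set out in the problem or the answer.
Each material's LOI contribution:
  MgO: 66.35 × 0.01490 = 0.9886 kg
  witherite: 50.50 × 0.2254 = 11.38 kg
  Mg3Si4O10(OH)2: 247.6 × 0.04930 = 12.21 kg
  ZrSiO4: 75.99 × 0.001000 = 0.07599 kg
Total LOI = 24.65 kg
Glass = batch − LOI = 440.4 − 24.65 = 415.8 kg

LOI loss = 24.65 kg; glass = 415.8 kg; yield = 94.40%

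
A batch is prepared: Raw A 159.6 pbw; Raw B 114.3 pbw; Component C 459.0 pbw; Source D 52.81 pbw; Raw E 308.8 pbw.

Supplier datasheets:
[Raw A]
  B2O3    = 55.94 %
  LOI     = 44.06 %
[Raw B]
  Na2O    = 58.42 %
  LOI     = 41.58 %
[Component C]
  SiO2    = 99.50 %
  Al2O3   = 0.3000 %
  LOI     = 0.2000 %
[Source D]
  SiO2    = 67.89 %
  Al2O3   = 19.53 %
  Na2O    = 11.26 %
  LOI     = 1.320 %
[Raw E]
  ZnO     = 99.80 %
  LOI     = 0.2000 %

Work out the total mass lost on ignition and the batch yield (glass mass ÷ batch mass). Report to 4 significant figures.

Mid-chain values are shown, with 4-significant-figure rounding, between the steps; every computation carries exact precision from first step to last — every reported value takes exactly one rounding. All derived quantities are carried at full precision (glass mass, ignition loss, the yield, the five compositions, totals) using the weight values on 974.4 pbw of glass as given in the problem or answer text.
LOI of each material in turn:
  Raw A: 159.6 × 0.4406 = 70.32 pbw
  Raw B: 114.3 × 0.4158 = 47.53 pbw
  Component C: 459.0 × 0.002000 = 0.9180 pbw
  Source D: 52.81 × 0.01320 = 0.6971 pbw
  Raw E: 308.8 × 0.002000 = 0.6176 pbw
Total LOI = 120.1 pbw
Glass = batch − LOI = 1095 − 120.1 = 974.4 pbw

LOI loss = 120.1 pbw; glass = 974.4 pbw; yield = 89.03%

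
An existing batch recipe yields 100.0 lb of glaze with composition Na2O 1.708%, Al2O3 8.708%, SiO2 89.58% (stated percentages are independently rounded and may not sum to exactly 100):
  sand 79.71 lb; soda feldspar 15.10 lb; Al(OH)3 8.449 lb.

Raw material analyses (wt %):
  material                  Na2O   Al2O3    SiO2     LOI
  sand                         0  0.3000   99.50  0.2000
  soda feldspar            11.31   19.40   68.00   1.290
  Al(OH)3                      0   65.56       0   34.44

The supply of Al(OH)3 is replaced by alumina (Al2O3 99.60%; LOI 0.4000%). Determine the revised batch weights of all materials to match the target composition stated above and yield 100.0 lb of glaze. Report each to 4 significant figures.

Revised batch per 100.0 lb glaze:
  sand: 79.71 lb
  soda feldspar: 15.10 lb
  alumina: 5.561 lb
Total batch = 100.4 lb; LOI loss = 0.3765 lb

Working values appear (rounded to 4 significant digits) at each printed step — each numeric step maintains exact precision at every stage. Every reported figure includes exactly one rounding. Derived quantities, including net glass mass, totals, LOI, yield, three oxide percentages, are recomputed starting from the weights at 100.0 lb of glass at full float precision as given in either problem or answer.
Target oxide masses per 100.0 lb glaze:
  Na2O: 1.708% × 100.0 = 1.708 lb
  Al2O3: 8.708% × 100.0 = 8.708 lb
  SiO2: 89.58% × 100.0 = 89.58 lb
Sums-versus-targets review applying the batch weights above, under the basis named above (each sum matches its target mass inside rounding margins):
  Na2O: 15.10·0.1131 = 1.708 lb (target 1.708 lb)
  Al2O3: 79.71·0.003000 + 15.10·0.1940 + 5.561·0.9960 = 8.707 lb (target 8.708 lb)
  SiO2: 79.71·0.9950 + 15.10·0.6800 = 89.58 lb (target 89.58 lb)
Glass mass check: the batch minus its LOI: 99.99 lb (the Σ of target masses is 100.0 lb; versus the stated basis of 100.0 lb — gaps are rounding artifacts).
Total batch = Σ batch = 100.4 lb; Σ batch·LOI gives LOI loss = 0.3765 lb; as yield: glass ÷ batch → 99.62%.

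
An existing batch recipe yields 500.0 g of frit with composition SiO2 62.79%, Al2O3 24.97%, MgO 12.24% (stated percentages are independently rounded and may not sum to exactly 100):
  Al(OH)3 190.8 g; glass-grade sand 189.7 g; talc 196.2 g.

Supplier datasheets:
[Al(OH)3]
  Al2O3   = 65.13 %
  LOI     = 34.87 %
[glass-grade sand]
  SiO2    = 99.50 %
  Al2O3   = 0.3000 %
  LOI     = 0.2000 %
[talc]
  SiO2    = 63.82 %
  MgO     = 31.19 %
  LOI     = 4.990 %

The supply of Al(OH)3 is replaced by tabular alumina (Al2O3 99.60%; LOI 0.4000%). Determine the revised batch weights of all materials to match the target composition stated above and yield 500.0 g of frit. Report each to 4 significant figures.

Revised batch per 500.0 g frit:
  tabular alumina: 124.8 g
  glass-grade sand: 189.7 g
  talc: 196.2 g
Total batch = 510.7 g; LOI loss = 10.67 g

The whole derivation maintains full float precision in all steps — working values are displayed rounded to 4 significant figures when written out. A single rounding produces each reported value. The derived quantities are recomputed in full precision (the totals, three oxide percentages, glass mass, ignition loss, yield) starting from the weights on 500.0 g of glass, as written in the problem or the answer.
Oxide-by-oxide targets in 500.0 g frit:
  SiO2: 62.79% × 500.0 = 314.0 g
  Al2O3: 24.97% × 500.0 = 124.8 g
  MgO: 12.24% × 500.0 = 61.20 g
Sums-versus-targets review with the batch weights as given, for the quoted basis mass (sum by sum, the targets are met net of answer rounding effects):
  SiO2: 189.7·0.9950 + 196.2·0.6382 = 314.0 g (target 314.0 g)
  Al2O3: 124.8·0.9960 + 189.7·0.003000 = 124.9 g (target 124.8 g)
  MgO: 196.2·0.3119 = 61.19 g (target 61.20 g)
Consistency of the glass mass: total batch − LOI = 500.0 g (summing oxide targets gives 500.0 g; stated basis 500.0 g — a pure rounding effect).
Batch total: Σ batch = 510.7 g; loss to ignition Σ batch·LOI = 10.67 g; the yield ratio, glass ÷ batch: 97.91%.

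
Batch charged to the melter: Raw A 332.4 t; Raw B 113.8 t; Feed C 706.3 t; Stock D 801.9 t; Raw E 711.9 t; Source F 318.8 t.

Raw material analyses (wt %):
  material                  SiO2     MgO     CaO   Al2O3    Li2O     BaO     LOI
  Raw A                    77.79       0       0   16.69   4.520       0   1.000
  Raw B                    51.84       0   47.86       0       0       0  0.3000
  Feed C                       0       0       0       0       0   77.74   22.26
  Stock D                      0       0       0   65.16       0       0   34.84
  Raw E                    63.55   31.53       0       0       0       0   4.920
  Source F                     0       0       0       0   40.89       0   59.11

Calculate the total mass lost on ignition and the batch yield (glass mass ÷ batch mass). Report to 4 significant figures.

Mid-chain values appear rounded to 4 significant digits across the worked steps. All arithmetic maintains exact precision from first step to last; each reported figure is rounded a single time; all derived quantities are carried from the weighed amounts for 2321 t of glass at exact precision (glass mass, ignition loss, six oxide percentages, yield, totals), exactly as shown in problem or answer.
Each material's LOI contribution:
  Raw A: 332.4 × 0.01000 = 3.324 t
  Raw B: 113.8 × 0.003000 = 0.3414 t
  Feed C: 706.3 × 0.2226 = 157.2 t
  Stock D: 801.9 × 0.3484 = 279.4 t
  Raw E: 711.9 × 0.04920 = 35.03 t
  Source F: 318.8 × 0.5911 = 188.4 t
Total LOI = 663.7 t
Glass = batch − LOI = 2985 − 663.7 = 2321 t

LOI loss = 663.7 t; glass = 2321 t; yield = 77.76%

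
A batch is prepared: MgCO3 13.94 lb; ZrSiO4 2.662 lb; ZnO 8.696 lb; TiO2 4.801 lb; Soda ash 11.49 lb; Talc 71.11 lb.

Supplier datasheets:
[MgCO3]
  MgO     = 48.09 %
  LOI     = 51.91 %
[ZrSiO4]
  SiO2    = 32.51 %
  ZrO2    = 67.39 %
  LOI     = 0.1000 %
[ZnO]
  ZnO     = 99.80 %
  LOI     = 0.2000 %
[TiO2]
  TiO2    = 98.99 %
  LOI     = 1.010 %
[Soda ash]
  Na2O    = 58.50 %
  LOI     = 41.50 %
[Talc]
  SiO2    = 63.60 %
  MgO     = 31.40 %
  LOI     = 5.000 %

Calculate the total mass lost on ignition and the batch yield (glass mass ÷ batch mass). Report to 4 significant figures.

Values along the way are shown rounded off to 4 significant figures alongside each step — all arithmetic maintains full precision at all times; each reported result sees exactly one rounding — all derived quantities (the totals, the six compositions, ignition loss, net glass mass, the yield) are carried in exact precision starting from the weights per 97.07 lb of glass, as set out in the question or the answer.
Ignition loss by material:
  MgCO3: 13.94 × 0.5191 = 7.236 lb
  ZrSiO4: 2.662 × 0.001000 = 0.002662 lb
  ZnO: 8.696 × 0.002000 = 0.01739 lb
  TiO2: 4.801 × 0.01010 = 0.04849 lb
  Soda ash: 11.49 × 0.4150 = 4.768 lb
  Talc: 71.11 × 0.05000 = 3.556 lb
Total LOI = 15.63 lb
Glass = batch − LOI = 112.7 − 15.63 = 97.07 lb

LOI loss = 15.63 lb; glass = 97.07 lb; yield = 86.13%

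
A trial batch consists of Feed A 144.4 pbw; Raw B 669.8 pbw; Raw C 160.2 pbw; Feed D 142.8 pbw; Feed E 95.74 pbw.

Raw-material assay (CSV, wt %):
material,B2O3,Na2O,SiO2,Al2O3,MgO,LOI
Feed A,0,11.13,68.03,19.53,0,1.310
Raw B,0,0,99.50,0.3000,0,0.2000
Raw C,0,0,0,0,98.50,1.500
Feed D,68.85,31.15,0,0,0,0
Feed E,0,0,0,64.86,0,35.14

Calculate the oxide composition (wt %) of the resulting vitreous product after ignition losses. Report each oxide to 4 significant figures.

Glass mass = 1174 pbw (batch 1213 − LOI 39.28).
Composition: B2O3 8.377%, Na2O 5.159%, SiO2 65.15%, Al2O3 7.865%, MgO 13.44%

Each numeric step maintains full float precision in every operation; intermediates appear, rounded to 4 significant figures, within the worked lines — each reported result carries a single rounding. All derived quantities are computed starting from the weights for 1174 pbw of glass at full precision (the totals, ignition loss, yield, the five compositions, net glass mass) as they appear in the question or the answer.
What the batch supplies per oxide:
  B2O3: 142.8·0.6885 = 98.32 pbw
  Na2O: 144.4·0.1113 + 142.8·0.3115 = 60.55 pbw
  SiO2: 144.4·0.6803 + 669.8·0.9950 = 764.7 pbw
  Al2O3: 144.4·0.1953 + 669.8·0.003000 + 95.74·0.6486 = 92.31 pbw
  MgO: 160.2·0.9850 = 157.8 pbw
LOI: 144.4·0.01310 + 669.8·0.002000 + 160.2·0.01500 + 95.74·0.3514 = 39.28 pbw
Resulting glass, batch − LOI: 1213 − 39.28 = 1174 pbw (= Σ oxide masses)
oxide / glass × 100 gives the wt %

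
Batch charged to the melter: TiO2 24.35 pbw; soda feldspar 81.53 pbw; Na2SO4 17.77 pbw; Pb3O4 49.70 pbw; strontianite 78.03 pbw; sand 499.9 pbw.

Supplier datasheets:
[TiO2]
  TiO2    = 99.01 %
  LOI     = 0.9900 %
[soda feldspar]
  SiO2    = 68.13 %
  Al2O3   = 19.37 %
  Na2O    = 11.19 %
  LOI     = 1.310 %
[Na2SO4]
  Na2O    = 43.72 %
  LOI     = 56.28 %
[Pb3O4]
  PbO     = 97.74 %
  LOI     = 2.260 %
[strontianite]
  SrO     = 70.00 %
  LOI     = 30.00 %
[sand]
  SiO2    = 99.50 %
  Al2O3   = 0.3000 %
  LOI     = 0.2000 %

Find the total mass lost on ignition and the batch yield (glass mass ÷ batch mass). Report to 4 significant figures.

LOI loss = 36.84 pbw; glass = 714.4 pbw; yield = 95.10%

All internal work keeps full float precision from first step to last; the intermediate values are shown, rounded to four significant figures, within the worked lines; a single rounding produces each reported result. All derived quantities, which include the six compositions, glass mass, the totals, LOI, the yield, are recomputed in exact precision, as given in the problem or the answer, using the weight values per 714.4 pbw of glass.
Ignition loss by material:
  TiO2: 24.35 × 0.009900 = 0.2411 pbw
  soda feldspar: 81.53 × 0.01310 = 1.068 pbw
  Na2SO4: 17.77 × 0.5628 = 10.00 pbw
  Pb3O4: 49.70 × 0.02260 = 1.123 pbw
  strontianite: 78.03 × 0.3000 = 23.41 pbw
  sand: 499.9 × 0.002000 = 0.9998 pbw
Total LOI = 36.84 pbw
Glass = batch − LOI = 751.3 − 36.84 = 714.4 pbw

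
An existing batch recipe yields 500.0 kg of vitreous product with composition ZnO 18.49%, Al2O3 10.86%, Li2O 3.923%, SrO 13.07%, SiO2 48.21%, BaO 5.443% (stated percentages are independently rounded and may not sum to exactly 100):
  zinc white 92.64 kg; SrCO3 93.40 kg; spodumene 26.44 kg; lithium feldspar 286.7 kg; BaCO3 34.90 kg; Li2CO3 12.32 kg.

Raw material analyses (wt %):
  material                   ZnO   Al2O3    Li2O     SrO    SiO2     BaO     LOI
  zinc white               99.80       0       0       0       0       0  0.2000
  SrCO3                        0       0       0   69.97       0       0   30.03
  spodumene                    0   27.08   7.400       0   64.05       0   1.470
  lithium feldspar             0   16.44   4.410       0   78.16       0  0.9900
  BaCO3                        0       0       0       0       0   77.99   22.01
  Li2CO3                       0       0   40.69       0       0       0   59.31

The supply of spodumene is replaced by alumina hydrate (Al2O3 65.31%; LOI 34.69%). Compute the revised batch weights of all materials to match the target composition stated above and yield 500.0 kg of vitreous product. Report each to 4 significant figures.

Revised batch per 500.0 kg vitreous product:
  zinc white: 92.64 kg
  SrCO3: 93.40 kg
  alumina hydrate: 5.509 kg
  lithium feldspar: 308.4 kg
  BaCO3: 34.90 kg
  Li2CO3: 14.78 kg
Total batch = 549.6 kg; LOI loss = 49.65 kg

Exact precision is held in all steps. In-progress results are printed rounded off to 4 significant figures across the worked steps; a single rounding completes each reported figure; derived quantities (glass mass, the yield, totals, LOI, the six compositions) are computed from the weighed amounts for 500.0 kg of glass in full float precision, precisely as stated by question or answer.
Target oxide masses per 500.0 kg vitreous product:
  ZnO: 18.49% × 500.0 = 92.45 kg
  Al2O3: 10.86% × 500.0 = 54.30 kg
  Li2O: 3.923% × 500.0 = 19.61 kg
  SrO: 13.07% × 500.0 = 65.35 kg
  SiO2: 48.21% × 500.0 = 241.0 kg
  BaO: 5.443% × 500.0 = 27.22 kg
Oxide-by-oxide audit per the reported batch figures, relative to the basis at hand (each sum matches its target mass modulo rounding of the values):
  ZnO: 92.64·0.9980 = 92.45 kg (target 92.45 kg)
  Al2O3: 5.509·0.6531 + 308.4·0.1644 = 54.30 kg (target 54.30 kg)
  Li2O: 308.4·0.04410 + 14.78·0.4069 = 19.61 kg (target 19.61 kg)
  SrO: 93.40·0.6997 = 65.35 kg (target 65.35 kg)
  SiO2: 308.4·0.7816 = 241.0 kg (target 241.0 kg)
  BaO: 34.90·0.7799 = 27.22 kg (target 27.22 kg)
Auditing the glass mass value: the batch minus its LOI: 500.0 kg (the targets, summed, come to 500.0 kg; against the stated basis, 500.0 kg — gaps are rounding artifacts).
Whole-batch sum: Σ batch = 549.6 kg; the LOI term Σ batch·LOI equals 49.65 kg; yield, glass over the total, = 90.97%.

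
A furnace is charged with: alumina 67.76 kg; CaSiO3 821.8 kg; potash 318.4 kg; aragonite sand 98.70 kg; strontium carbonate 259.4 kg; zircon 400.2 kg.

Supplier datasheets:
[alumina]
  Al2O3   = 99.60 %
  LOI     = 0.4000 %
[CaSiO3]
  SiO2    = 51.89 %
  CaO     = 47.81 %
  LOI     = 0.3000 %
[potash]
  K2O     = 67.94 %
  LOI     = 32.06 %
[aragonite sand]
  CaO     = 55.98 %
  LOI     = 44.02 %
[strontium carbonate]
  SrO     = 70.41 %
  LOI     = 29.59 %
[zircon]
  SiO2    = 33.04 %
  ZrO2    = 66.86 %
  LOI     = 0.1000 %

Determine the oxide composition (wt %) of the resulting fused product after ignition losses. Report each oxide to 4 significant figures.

Glass mass = 1741 kg (batch 1966 − LOI 225.4).
Composition: SrO 10.49%, SiO2 32.09%, CaO 25.74%, Al2O3 3.877%, K2O 12.43%, ZrO2 15.37%

Values along the way are shown, rounded to four significant digits, within the worked lines. The whole derivation maintains full float precision at every stage — a single rounding finalizes every reported value — all derived quantities, including the six compositions, yield, ignition loss, the totals, net glass mass, are recomputed using the weight values on 1741 kg of glass in full float precision, as written in the question or the answer.
What the batch supplies per oxide:
  SrO: 259.4·0.7041 = 182.6 kg
  SiO2: 821.8·0.5189 + 400.2·0.3304 = 558.7 kg
  CaO: 821.8·0.4781 + 98.70·0.5598 = 448.2 kg
  Al2O3: 67.76·0.9960 = 67.49 kg
  K2O: 318.4·0.6794 = 216.3 kg
  ZrO2: 400.2·0.6686 = 267.6 kg
LOI: 67.76·0.004000 + 821.8·0.003000 + 318.4·0.3206 + 98.70·0.4402 + 259.4·0.2959 + 400.2·0.001000 = 225.4 kg
Resulting glass, batch − LOI: 1966 − 225.4 = 1741 kg (matching Σ of the oxides)
percent by weight: oxide/glass ×100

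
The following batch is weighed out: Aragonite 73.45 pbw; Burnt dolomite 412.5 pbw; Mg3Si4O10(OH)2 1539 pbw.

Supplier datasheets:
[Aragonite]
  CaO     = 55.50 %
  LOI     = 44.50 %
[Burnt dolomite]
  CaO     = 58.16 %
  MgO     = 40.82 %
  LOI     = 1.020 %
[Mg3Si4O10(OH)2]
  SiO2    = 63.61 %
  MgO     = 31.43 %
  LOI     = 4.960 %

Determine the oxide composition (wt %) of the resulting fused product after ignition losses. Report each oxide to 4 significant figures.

Glass mass = 1912 pbw (batch 2025 − LOI 113.2).
Composition: SiO2 51.21%, CaO 14.68%, MgO 34.11%

The intermediate values are displayed rounded off to 4 significant digits between the steps — all arithmetic runs at exact precision end to end. Every reported number takes just one rounding; derived quantities (the totals, three oxide percentages, ignition loss, yield, net glass mass) are re-derived in full precision from the batch weights for 1912 pbw of glass, as set out in the problem or the answer.
Mass of each oxide from the mix:
  SiO2: 1539·0.6361 = 979.0 pbw
  CaO: 73.45·0.5550 + 412.5·0.5816 = 280.7 pbw
  MgO: 412.5·0.4082 + 1539·0.3143 = 652.1 pbw
LOI: 73.45·0.4450 + 412.5·0.01020 + 1539·0.04960 = 113.2 pbw
The glass mass, total less LOI, = 2025 − 113.2 = 1912 pbw (consistent with Σ oxide mass)
percent share: oxide ÷ glass, ×100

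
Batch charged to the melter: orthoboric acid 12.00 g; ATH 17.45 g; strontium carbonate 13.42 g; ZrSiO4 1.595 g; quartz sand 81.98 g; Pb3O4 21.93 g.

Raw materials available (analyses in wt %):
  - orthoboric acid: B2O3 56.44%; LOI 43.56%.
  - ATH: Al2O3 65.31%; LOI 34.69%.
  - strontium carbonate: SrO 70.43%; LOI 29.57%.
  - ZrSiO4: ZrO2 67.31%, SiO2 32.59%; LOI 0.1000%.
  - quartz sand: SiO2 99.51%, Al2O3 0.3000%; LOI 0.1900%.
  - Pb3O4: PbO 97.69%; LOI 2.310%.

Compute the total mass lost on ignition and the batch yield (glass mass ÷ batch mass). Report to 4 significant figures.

LOI loss = 15.91 g; glass = 132.5 g; yield = 89.28%

The whole derivation keeps full float precision in every operation — working values appear, rounded to four significant digits, within the worked lines — each reported result includes exactly one rounding — all derived quantities (totals, glass mass, LOI, six oxide percentages, the yield) are rebuilt starting from the weights at 132.5 g of glass in full float precision as they appear in the problem or the answer.
Loss on ignition, line by line:
  orthoboric acid: 12.00 × 0.4356 = 5.227 g
  ATH: 17.45 × 0.3469 = 6.053 g
  strontium carbonate: 13.42 × 0.2957 = 3.968 g
  ZrSiO4: 1.595 × 0.001000 = 0.001595 g
  quartz sand: 81.98 × 0.001900 = 0.1558 g
  Pb3O4: 21.93 × 0.02310 = 0.5066 g
Total LOI = 15.91 g
Glass = batch − LOI = 148.4 − 15.91 = 132.5 g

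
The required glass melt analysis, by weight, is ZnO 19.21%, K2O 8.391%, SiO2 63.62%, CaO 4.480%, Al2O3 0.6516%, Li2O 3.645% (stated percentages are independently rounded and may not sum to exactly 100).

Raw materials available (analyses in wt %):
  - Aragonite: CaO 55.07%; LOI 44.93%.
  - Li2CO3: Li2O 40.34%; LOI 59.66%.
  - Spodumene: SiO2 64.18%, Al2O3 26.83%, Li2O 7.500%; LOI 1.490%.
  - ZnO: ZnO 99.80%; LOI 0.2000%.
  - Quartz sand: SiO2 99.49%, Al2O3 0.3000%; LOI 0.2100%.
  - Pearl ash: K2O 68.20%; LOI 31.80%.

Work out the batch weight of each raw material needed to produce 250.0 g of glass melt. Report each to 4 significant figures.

Batch per 250.0 g glass melt:
  Aragonite: 20.34 g
  Li2CO3: 21.79 g
  Spodumene: 4.315 g
  ZnO: 48.12 g
  Quartz sand: 157.1 g
  Pearl ash: 30.76 g
Total batch = 282.4 g; LOI loss = 32.41 g; yield = 88.52%

Mid-chain values appear with 4-significant-figure rounding between the steps. Every computation carries full precision throughout. Exactly one rounding lands on every reported value; derived quantities are recomputed at full float precision (the totals, the six compositions, glass mass, the yield, ignition loss) from the weighed amounts per 250.0 g of glass as they appear in the problem or answer text.
Oxide mass targets, per 250.0 g glass melt:
  ZnO: 19.21% × 250.0 = 48.02 g
  K2O: 8.391% × 250.0 = 20.98 g
  SiO2: 63.62% × 250.0 = 159.0 g
  CaO: 4.480% × 250.0 = 11.20 g
  Al2O3: 0.6516% × 250.0 = 1.629 g
  Li2O: 3.645% × 250.0 = 9.112 g
Sums-versus-targets review per the reported batch figures, for the quoted basis mass (target by target, the sums agree once rounding is allowed for):
  ZnO: 48.12·0.9980 = 48.02 g (target 48.02 g)
  K2O: 30.76·0.6820 = 20.98 g (target 20.98 g)
  SiO2: 4.315·0.6418 + 157.1·0.9949 = 159.1 g (target 159.0 g)
  CaO: 20.34·0.5507 = 11.20 g (target 11.20 g)
  Al2O3: 4.315·0.2683 + 157.1·0.003000 = 1.629 g (target 1.629 g)
  Li2O: 21.79·0.4034 + 4.315·0.07500 = 9.114 g (target 9.112 g)
Mass balance on the glass: batch Σ − ignition loss = 250.0 g (per-oxide target masses sum to 250.0 g; the stated basis being 250.0 g — a pure rounding effect).
Total batch = Σ batch = 282.4 g; LOI loss = Σ batch·LOI = 32.41 g; yield, glass over the total, = 88.52%.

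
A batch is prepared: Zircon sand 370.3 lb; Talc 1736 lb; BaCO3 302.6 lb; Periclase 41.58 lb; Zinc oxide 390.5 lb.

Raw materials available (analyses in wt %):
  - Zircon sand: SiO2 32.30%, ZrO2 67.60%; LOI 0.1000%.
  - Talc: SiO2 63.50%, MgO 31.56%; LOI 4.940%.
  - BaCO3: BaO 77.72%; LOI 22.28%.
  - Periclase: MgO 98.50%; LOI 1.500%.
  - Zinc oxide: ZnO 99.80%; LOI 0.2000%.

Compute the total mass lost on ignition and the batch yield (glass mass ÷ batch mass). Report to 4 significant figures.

In-progress results are printed (rounded to 4 significant digits) when written out — the whole derivation keeps full float precision from first step to last. Every reported number receives exactly one rounding; all derived quantities are rebuilt in full precision (glass mass, LOI, five oxide percentages, the totals, yield) from the batch weights for 2686 lb of glass as given in the problem or the answer.
Each material's LOI contribution:
  Zircon sand: 370.3 × 0.001000 = 0.3703 lb
  Talc: 1736 × 0.04940 = 85.76 lb
  BaCO3: 302.6 × 0.2228 = 67.42 lb
  Periclase: 41.58 × 0.01500 = 0.6237 lb
  Zinc oxide: 390.5 × 0.002000 = 0.7810 lb
Total LOI = 155.0 lb
Glass = batch − LOI = 2841 − 155.0 = 2686 lb

LOI loss = 155.0 lb; glass = 2686 lb; yield = 94.55%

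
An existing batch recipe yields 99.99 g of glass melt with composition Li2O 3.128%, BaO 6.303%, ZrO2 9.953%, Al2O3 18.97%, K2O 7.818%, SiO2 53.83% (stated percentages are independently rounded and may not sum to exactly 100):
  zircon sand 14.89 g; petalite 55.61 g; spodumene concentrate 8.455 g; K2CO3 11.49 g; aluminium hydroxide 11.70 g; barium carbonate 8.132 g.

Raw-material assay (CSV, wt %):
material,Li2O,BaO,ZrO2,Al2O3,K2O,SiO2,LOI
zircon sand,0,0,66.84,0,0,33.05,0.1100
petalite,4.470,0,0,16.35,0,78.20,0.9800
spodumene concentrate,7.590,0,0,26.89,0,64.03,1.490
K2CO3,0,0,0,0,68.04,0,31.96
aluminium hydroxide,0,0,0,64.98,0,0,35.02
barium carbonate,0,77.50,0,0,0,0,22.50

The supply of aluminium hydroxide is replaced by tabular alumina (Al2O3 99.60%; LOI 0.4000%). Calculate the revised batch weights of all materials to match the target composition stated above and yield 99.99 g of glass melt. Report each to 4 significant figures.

Revised batch per 99.99 g glass melt:
  zircon sand: 14.89 g
  petalite: 55.61 g
  spodumene concentrate: 8.455 g
  K2CO3: 11.49 g
  tabular alumina: 7.632 g
  barium carbonate: 8.132 g
Total batch = 106.2 g; LOI loss = 6.220 g

Values along the way are displayed rounded off to 4 significant figures as written; the working math runs at full precision from start to finish. Every reported result includes exactly one rounding; the derived quantities are rebuilt starting from the weights per 99.99 g of glass at exact precision (totals, the six compositions, LOI, glass mass, yield) as they appear in the problem or the answer.
Per-oxide target masses for 99.99 g glass melt:
  Li2O: 3.128% × 99.99 = 3.128 g
  BaO: 6.303% × 99.99 = 6.302 g
  ZrO2: 9.953% × 99.99 = 9.952 g
  Al2O3: 18.97% × 99.99 = 18.97 g
  K2O: 7.818% × 99.99 = 7.817 g
  SiO2: 53.83% × 99.99 = 53.82 g
Per-oxide balance check given the weights on record, on the stated basis (target by target, the sums agree within answer rounding):
  Li2O: 55.61·0.04470 + 8.455·0.07590 = 3.128 g (target 3.128 g)
  BaO: 8.132·0.7750 = 6.302 g (target 6.302 g)
  ZrO2: 14.89·0.6684 = 9.952 g (target 9.952 g)
  Al2O3: 55.61·0.1635 + 8.455·0.2689 + 7.632·0.9960 = 18.97 g (target 18.97 g)
  K2O: 11.49·0.6804 = 7.818 g (target 7.817 g)
  SiO2: 14.89·0.3305 + 55.61·0.7820 + 8.455·0.6403 = 53.82 g (target 53.82 g)
Auditing the glass mass value: whole batch net of LOI = 99.99 g (the targets, summed, come to 99.99 g; the stated basis being 99.99 g — any gap is answer rounding).
Summing the batch: Σ batch = 106.2 g; ignition loss, Σ(batch × LOI) = 6.220 g; yield: glass divided by total = 94.14%.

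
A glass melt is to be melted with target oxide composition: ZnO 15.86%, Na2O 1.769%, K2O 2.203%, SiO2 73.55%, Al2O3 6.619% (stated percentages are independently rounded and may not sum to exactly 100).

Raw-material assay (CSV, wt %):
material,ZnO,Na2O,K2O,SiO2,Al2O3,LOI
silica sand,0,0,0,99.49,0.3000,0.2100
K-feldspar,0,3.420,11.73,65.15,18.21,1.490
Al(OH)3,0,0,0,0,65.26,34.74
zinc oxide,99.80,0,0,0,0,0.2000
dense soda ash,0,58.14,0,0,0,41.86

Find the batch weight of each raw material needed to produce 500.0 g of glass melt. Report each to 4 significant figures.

All internal work maintains exact precision through every step — in-progress results are printed, with 4-significant-digit rounding, at each printed step; each reported figure carries a single rounding. Derived quantities are rebuilt at full float precision (glass mass, LOI, yield, totals, five oxide percentages) starting from the weights per 500.0 g of glass, as written in the problem or answer text.
Target masses of each oxide per 500.0 g glass melt:
  ZnO: 15.86% × 500.0 = 79.30 g
  Na2O: 1.769% × 500.0 = 8.845 g
  K2O: 2.203% × 500.0 = 11.02 g
  SiO2: 73.55% × 500.0 = 367.8 g
  Al2O3: 6.619% × 500.0 = 33.10 g
Mass-balance tally per oxide with the batch weights as given, against the basis in use (sums match the target masses modulo rounding of the values):
  ZnO: 79.46·0.9980 = 79.30 g (target 79.30 g)
  Na2O: 93.90·0.03420 + 9.689·0.5814 = 8.845 g (target 8.845 g)
  K2O: 93.90·0.1173 = 11.01 g (target 11.02 g)
  SiO2: 308.1·0.9949 + 93.90·0.6515 = 367.7 g (target 367.8 g)
  Al2O3: 308.1·0.003000 + 93.90·0.1821 + 23.09·0.6526 = 33.09 g (target 33.10 g)
Glass-mass bookkeeping: whole batch net of LOI = 500.0 g (targets for the oxides total 500.0 g; with the basis standing at 500.0 g — any gap is answer rounding).
Batch total: Σ batch = 514.2 g; loss to ignition Σ batch·LOI = 14.28 g; glass ÷ batch gives a yield of 97.22%.

Batch per 500.0 g glass melt:
  silica sand: 308.1 g
  K-feldspar: 93.90 g
  Al(OH)3: 23.09 g
  zinc oxide: 79.46 g
  dense soda ash: 9.689 g
Total batch = 514.2 g; LOI loss = 14.28 g; yield = 97.22%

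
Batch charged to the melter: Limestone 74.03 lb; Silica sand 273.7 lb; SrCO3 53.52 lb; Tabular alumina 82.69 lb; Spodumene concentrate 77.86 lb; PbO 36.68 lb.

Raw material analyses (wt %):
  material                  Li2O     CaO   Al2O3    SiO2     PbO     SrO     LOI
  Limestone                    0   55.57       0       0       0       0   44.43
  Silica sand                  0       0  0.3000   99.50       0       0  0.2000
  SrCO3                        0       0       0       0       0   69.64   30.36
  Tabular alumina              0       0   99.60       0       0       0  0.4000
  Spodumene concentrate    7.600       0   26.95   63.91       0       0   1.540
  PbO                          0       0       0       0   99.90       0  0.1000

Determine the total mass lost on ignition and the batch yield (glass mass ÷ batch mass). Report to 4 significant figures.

LOI loss = 51.25 lb; glass = 547.2 lb; yield = 91.44%

Mid-chain values are shown (rounded to four significant figures) alongside each step — the working math maintains exact precision at all times — each reported value includes exactly one rounding — the derived quantities, which include glass mass, yield, ignition loss, totals, the six compositions, are carried in full float precision, as written in the question or the answer, from the batch weights on 547.2 lb of glass.
Ignition loss by material:
  Limestone: 74.03 × 0.4443 = 32.89 lb
  Silica sand: 273.7 × 0.002000 = 0.5474 lb
  SrCO3: 53.52 × 0.3036 = 16.25 lb
  Tabular alumina: 82.69 × 0.004000 = 0.3308 lb
  Spodumene concentrate: 77.86 × 0.01540 = 1.199 lb
  PbO: 36.68 × 0.001000 = 0.03668 lb
Total LOI = 51.25 lb
Glass = batch − LOI = 598.5 − 51.25 = 547.2 lb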